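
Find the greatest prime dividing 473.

473 = 11 · 43
43 is prime.
So 473 = 11 · 43; the largest prime factor is 43.

43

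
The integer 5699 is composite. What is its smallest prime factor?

5699 is odd.
Digit sum 29, not divisible by 3.
Ends in 9: not divisible by 5.
7: 5699 = 7·814 + 1
11: 5699 = 11·518 + 1
13: 5699 = 13·438 + 5
17: 5699 = 17·335 + 4
19: 5699 = 19·299 + 18
23: 5699 = 23·247 + 18
29: 5699 = 29·196 + 15
31: 5699 = 31·183 + 26
37: 5699 = 37·154 + 1
41: 5699 = 41·139

41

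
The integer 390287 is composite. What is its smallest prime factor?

390287 is odd.
Digit sum 29, not divisible by 3.
Ends in 7: not divisible by 5.
7: 390287 = 7·55755 + 2
11: 390287 = 11·35480 + 7
13: 390287 = 13·30022 + 1
17: 390287 = 17·22958 + 1
19: 390287 = 19·20541 + 8
23: 390287 = 23·16969

23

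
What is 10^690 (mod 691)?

1

10^1 ≡ 10 (mod 691)
10^2 ≡ 10^2 = 100 ≡ 100 (mod 691)
10^4 ≡ 100^2 = 10000 ≡ 326 (mod 691)
10^8 ≡ 326^2 = 106276 ≡ 553 (mod 691)
10^16 ≡ 553^2 = 305809 ≡ 387 (mod 691)
10^32 ≡ 387^2 = 149769 ≡ 513 (mod 691)
10^64 ≡ 513^2 = 263169 ≡ 589 (mod 691)
10^128 ≡ 589^2 = 346921 ≡ 39 (mod 691)
10^256 ≡ 39^2 = 1521 ≡ 139 (mod 691)
10^512 ≡ 139^2 = 19321 ≡ 664 (mod 691)
690 = 512 + 128 + 32 + 16 + 2 in binary powers of 2.
So 10^690 ≡ 664 · 39 · 513 · 387 · 100 ≡ 1 (mod 691).
Since the result is 1, base 10 gives no evidence that 691 is composite.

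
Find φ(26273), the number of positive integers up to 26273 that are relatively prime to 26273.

Factor: 26273 = 13 · 43 · 47.
φ(26273) = (13−1) · (43−1) · (47−1) = 12 · 42 · 46 = 23184.

23184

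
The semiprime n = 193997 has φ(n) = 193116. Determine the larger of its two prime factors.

463

φ(n) = (p−1)(q−1) = n − (p+q) + 1, so p + q = 193997 − 193116 + 1 = 882.
p and q are the roots of t² − 882t + 193997 = 0.
Discriminant: 882² − 4·193997 = 777924 − 775988 = 1936; √1936 = 44.
q = (882 − 44)/2 = 419, p = (882 + 44)/2 = 463.
Check: 419 · 463 = 193997.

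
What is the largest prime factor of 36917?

36917 = 19 · 1943
1943 = 29 · 67
67 is prime.
So 36917 = 19 · 29 · 67; the largest prime factor is 67.

67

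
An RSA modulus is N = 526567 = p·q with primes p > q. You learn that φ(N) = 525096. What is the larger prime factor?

859

φ(n) = (p−1)(q−1) = n − (p+q) + 1, so p + q = 526567 − 525096 + 1 = 1472.
p and q are the roots of t² − 1472t + 526567 = 0.
Discriminant: 1472² − 4·526567 = 2166784 − 2106268 = 60516; √60516 = 246.
q = (1472 − 246)/2 = 613, p = (1472 + 246)/2 = 859.
Check: 613 · 859 = 526567.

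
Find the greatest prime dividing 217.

31

217 = 7 · 31
31 is prime.
So 217 = 7 · 31; the largest prime factor is 31.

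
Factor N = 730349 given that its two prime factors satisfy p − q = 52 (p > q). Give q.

Since p = q + 52, we have 730349 = q(q + 52), so q² + 52q − 730349 = 0.
Discriminant: 52² + 4·730349 = 2704 + 2921396 = 2924100; √2924100 = 1710.
q = (−52 + 1710)/2 = 829, and p = q + 52 = 881.
Check: 829 · 881 = 730349.

829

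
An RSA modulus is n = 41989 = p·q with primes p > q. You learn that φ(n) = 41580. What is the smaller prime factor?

199

φ(n) = (p−1)(q−1) = n − (p+q) + 1, so p + q = 41989 − 41580 + 1 = 410.
p and q are the roots of t² − 410t + 41989 = 0.
Discriminant: 410² − 4·41989 = 168100 − 167956 = 144; √144 = 12.
q = (410 − 12)/2 = 199, p = (410 + 12)/2 = 211.
Check: 199 · 211 = 41989.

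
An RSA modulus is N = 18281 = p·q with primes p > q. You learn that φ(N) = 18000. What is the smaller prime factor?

φ(n) = (p−1)(q−1) = n − (p+q) + 1, so p + q = 18281 − 18000 + 1 = 282.
p and q are the roots of t² − 282t + 18281 = 0.
Discriminant: 282² − 4·18281 = 79524 − 73124 = 6400; √6400 = 80.
q = (282 − 80)/2 = 101, p = (282 + 80)/2 = 181.
Check: 101 · 181 = 18281.

101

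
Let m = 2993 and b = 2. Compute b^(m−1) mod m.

1841

2^1 ≡ 2 (mod 2993)
2^2 ≡ 2^2 = 4 ≡ 4 (mod 2993)
2^4 ≡ 4^2 = 16 ≡ 16 (mod 2993)
2^8 ≡ 16^2 = 256 ≡ 256 (mod 2993)
2^16 ≡ 256^2 = 65536 ≡ 2683 (mod 2993)
2^32 ≡ 2683^2 = 7198489 ≡ 324 (mod 2993)
2^64 ≡ 324^2 = 104976 ≡ 221 (mod 2993)
2^128 ≡ 221^2 = 48841 ≡ 953 (mod 2993)
2^256 ≡ 953^2 = 908209 ≡ 1330 (mod 2993)
2^512 ≡ 1330^2 = 1768900 ≡ 37 (mod 2993)
2^1024 ≡ 37^2 = 1369 ≡ 1369 (mod 2993)
2^2048 ≡ 1369^2 = 1874161 ≡ 543 (mod 2993)
2992 = 2048 + 512 + 256 + 128 + 32 + 16 in binary powers of 2.
So 2^2992 ≡ 543 · 37 · 1330 · 953 · 324 · 2683 ≡ 1841 (mod 2993).
Since 1841 ≠ 1, base 2 is a Fermat witness: 2993 is composite.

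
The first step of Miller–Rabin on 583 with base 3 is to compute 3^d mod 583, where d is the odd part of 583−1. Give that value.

234

583 − 1 = 582 = 2^1 · 291, so d = 291.
3^1 ≡ 3 (mod 583)
3^2 ≡ 3^2 = 9 ≡ 9 (mod 583)
3^4 ≡ 9^2 = 81 ≡ 81 (mod 583)
3^8 ≡ 81^2 = 6561 ≡ 148 (mod 583)
3^16 ≡ 148^2 = 21904 ≡ 333 (mod 583)
3^32 ≡ 333^2 = 110889 ≡ 119 (mod 583)
3^64 ≡ 119^2 = 14161 ≡ 169 (mod 583)
3^128 ≡ 169^2 = 28561 ≡ 577 (mod 583)
3^256 ≡ 577^2 = 332929 ≡ 36 (mod 583)
291 = 256 + 32 + 2 + 1 in binary powers of 2.
So 3^291 ≡ 36 · 119 · 9 · 3 ≡ 234 (mod 583).
Squaring chain: 234; never reaches −1, so base 3 is a Miller–Rabin witness that 583 is composite.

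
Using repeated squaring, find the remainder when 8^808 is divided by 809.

1

8^1 ≡ 8 (mod 809)
8^2 ≡ 8^2 = 64 ≡ 64 (mod 809)
8^4 ≡ 64^2 = 4096 ≡ 51 (mod 809)
8^8 ≡ 51^2 = 2601 ≡ 174 (mod 809)
8^16 ≡ 174^2 = 30276 ≡ 343 (mod 809)
8^32 ≡ 343^2 = 117649 ≡ 344 (mod 809)
8^64 ≡ 344^2 = 118336 ≡ 222 (mod 809)
8^128 ≡ 222^2 = 49284 ≡ 744 (mod 809)
8^256 ≡ 744^2 = 553536 ≡ 180 (mod 809)
8^512 ≡ 180^2 = 32400 ≡ 40 (mod 809)
808 = 512 + 256 + 32 + 8 in binary powers of 2.
So 8^808 ≡ 40 · 180 · 344 · 174 ≡ 1 (mod 809).
Since the result is 1, base 8 gives no evidence that 809 is composite.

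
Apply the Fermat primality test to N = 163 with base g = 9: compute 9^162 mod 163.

1

9^1 ≡ 9 (mod 163)
9^2 ≡ 9^2 = 81 ≡ 81 (mod 163)
9^4 ≡ 81^2 = 6561 ≡ 41 (mod 163)
9^8 ≡ 41^2 = 1681 ≡ 51 (mod 163)
9^16 ≡ 51^2 = 2601 ≡ 156 (mod 163)
9^32 ≡ 156^2 = 24336 ≡ 49 (mod 163)
9^64 ≡ 49^2 = 2401 ≡ 119 (mod 163)
9^128 ≡ 119^2 = 14161 ≡ 143 (mod 163)
162 = 128 + 32 + 2 in binary powers of 2.
So 9^162 ≡ 143 · 49 · 81 ≡ 1 (mod 163).
Since the result is 1, base 9 gives no evidence that 163 is composite.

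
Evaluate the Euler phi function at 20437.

20140

Factor: 20437 = 107 · 191.
φ(20437) = (107−1) · (191−1) = 106 · 190 = 20140.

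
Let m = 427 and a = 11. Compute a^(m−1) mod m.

11^1 ≡ 11 (mod 427)
11^2 ≡ 11^2 = 121 ≡ 121 (mod 427)
11^4 ≡ 121^2 = 14641 ≡ 123 (mod 427)
11^8 ≡ 123^2 = 15129 ≡ 184 (mod 427)
11^16 ≡ 184^2 = 33856 ≡ 123 (mod 427)
11^32 ≡ 123^2 = 15129 ≡ 184 (mod 427)
11^64 ≡ 184^2 = 33856 ≡ 123 (mod 427)
11^128 ≡ 123^2 = 15129 ≡ 184 (mod 427)
11^256 ≡ 184^2 = 33856 ≡ 123 (mod 427)
426 = 256 + 128 + 32 + 8 + 2 in binary powers of 2.
So 11^426 ≡ 123 · 184 · 184 · 184 · 121 ≡ 365 (mod 427).
Since 365 ≠ 1, base 11 is a Fermat witness: 427 is composite.

365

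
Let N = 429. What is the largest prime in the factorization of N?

13

429 = 3 · 143
143 = 11 · 13
13 is prime.
So 429 = 3 · 11 · 13; the largest prime factor is 13.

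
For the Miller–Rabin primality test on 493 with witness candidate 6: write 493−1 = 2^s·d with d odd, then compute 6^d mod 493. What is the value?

328

493 − 1 = 492 = 2^2 · 123, so d = 123.
6^1 ≡ 6 (mod 493)
6^2 ≡ 6^2 = 36 ≡ 36 (mod 493)
6^4 ≡ 36^2 = 1296 ≡ 310 (mod 493)
6^8 ≡ 310^2 = 96100 ≡ 458 (mod 493)
6^16 ≡ 458^2 = 209764 ≡ 239 (mod 493)
6^32 ≡ 239^2 = 57121 ≡ 426 (mod 493)
6^64 ≡ 426^2 = 181476 ≡ 52 (mod 493)
123 = 64 + 32 + 16 + 8 + 2 + 1 in binary powers of 2.
So 6^123 ≡ 52 · 426 · 239 · 458 · 36 · 6 ≡ 328 (mod 493).
Squaring chain: 328 → 110; never reaches −1, so base 6 is a Miller–Rabin witness that 493 is composite.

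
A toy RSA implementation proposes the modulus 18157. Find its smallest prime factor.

67

18157 is odd.
Digit sum 22, not divisible by 3.
Ends in 7: not divisible by 5.
7: 18157 = 7·2593 + 6
11: 18157 = 11·1650 + 7
13: 18157 = 13·1396 + 9
17: 18157 = 17·1068 + 1
19: 18157 = 19·955 + 12
23: 18157 = 23·789 + 10
29: 18157 = 29·626 + 3
31: 18157 = 31·585 + 22
37: 18157 = 37·490 + 27
41: 18157 = 41·442 + 35
43: 18157 = 43·422 + 11
47: 18157 = 47·386 + 15
53: 18157 = 53·342 + 31
59: 18157 = 59·307 + 44
61: 18157 = 61·297 + 40
67: 18157 = 67·271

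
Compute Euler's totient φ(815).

Factor: 815 = 5 · 163.
φ(815) = (5−1) · (163−1) = 4 · 162 = 648.

648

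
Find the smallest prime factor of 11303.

89

11303 is odd.
Digit sum 8, not divisible by 3.
Ends in 3: not divisible by 5.
7: 11303 = 7·1614 + 5
11: 11303 = 11·1027 + 6
13: 11303 = 13·869 + 6
17: 11303 = 17·664 + 15
19: 11303 = 19·594 + 17
23: 11303 = 23·491 + 10
29: 11303 = 29·389 + 22
31: 11303 = 31·364 + 19
37: 11303 = 37·305 + 18
41: 11303 = 41·275 + 28
43: 11303 = 43·262 + 37
47: 11303 = 47·240 + 23
53: 11303 = 53·213 + 14
59: 11303 = 59·191 + 34
61: 11303 = 61·185 + 18
67: 11303 = 67·168 + 47
71: 11303 = 71·159 + 14
73: 11303 = 73·154 + 61
79: 11303 = 79·143 + 6
83: 11303 = 83·136 + 15
89: 11303 = 89·127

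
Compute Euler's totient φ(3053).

2940

Factor: 3053 = 43 · 71.
φ(3053) = (43−1) · (71−1) = 42 · 70 = 2940.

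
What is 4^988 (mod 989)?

864

4^1 ≡ 4 (mod 989)
4^2 ≡ 4^2 = 16 ≡ 16 (mod 989)
4^4 ≡ 16^2 = 256 ≡ 256 (mod 989)
4^8 ≡ 256^2 = 65536 ≡ 262 (mod 989)
4^16 ≡ 262^2 = 68644 ≡ 403 (mod 989)
4^32 ≡ 403^2 = 162409 ≡ 213 (mod 989)
4^64 ≡ 213^2 = 45369 ≡ 864 (mod 989)
4^128 ≡ 864^2 = 746496 ≡ 790 (mod 989)
4^256 ≡ 790^2 = 624100 ≡ 41 (mod 989)
4^512 ≡ 41^2 = 1681 ≡ 692 (mod 989)
988 = 512 + 256 + 128 + 64 + 16 + 8 + 4 in binary powers of 2.
So 4^988 ≡ 692 · 41 · 790 · 864 · 403 · 262 · 256 ≡ 864 (mod 989).
Since 864 ≠ 1, base 4 is a Fermat witness: 989 is composite.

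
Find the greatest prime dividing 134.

67

134 = 2 · 67
67 is prime.
So 134 = 2 · 67; the largest prime factor is 67.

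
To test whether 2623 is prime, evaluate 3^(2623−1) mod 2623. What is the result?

680

3^1 ≡ 3 (mod 2623)
3^2 ≡ 3^2 = 9 ≡ 9 (mod 2623)
3^4 ≡ 9^2 = 81 ≡ 81 (mod 2623)
3^8 ≡ 81^2 = 6561 ≡ 1315 (mod 2623)
3^16 ≡ 1315^2 = 1729225 ≡ 668 (mod 2623)
3^32 ≡ 668^2 = 446224 ≡ 314 (mod 2623)
3^64 ≡ 314^2 = 98596 ≡ 1545 (mod 2623)
3^128 ≡ 1545^2 = 2387025 ≡ 95 (mod 2623)
3^256 ≡ 95^2 = 9025 ≡ 1156 (mod 2623)
3^512 ≡ 1156^2 = 1336336 ≡ 1229 (mod 2623)
3^1024 ≡ 1229^2 = 1510441 ≡ 2216 (mod 2623)
3^2048 ≡ 2216^2 = 4910656 ≡ 400 (mod 2623)
2622 = 2048 + 512 + 32 + 16 + 8 + 4 + 2 in binary powers of 2.
So 3^2622 ≡ 400 · 1229 · 314 · 668 · 1315 · 81 · 9 ≡ 680 (mod 2623).
Since 680 ≠ 1, base 3 is a Fermat witness: 2623 is composite.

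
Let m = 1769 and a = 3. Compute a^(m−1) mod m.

3^1 ≡ 3 (mod 1769)
3^2 ≡ 3^2 = 9 ≡ 9 (mod 1769)
3^4 ≡ 9^2 = 81 ≡ 81 (mod 1769)
3^8 ≡ 81^2 = 6561 ≡ 1254 (mod 1769)
3^16 ≡ 1254^2 = 1572516 ≡ 1644 (mod 1769)
3^32 ≡ 1644^2 = 2702736 ≡ 1473 (mod 1769)
3^64 ≡ 1473^2 = 2169729 ≡ 935 (mod 1769)
3^128 ≡ 935^2 = 874225 ≡ 339 (mod 1769)
3^256 ≡ 339^2 = 114921 ≡ 1705 (mod 1769)
3^512 ≡ 1705^2 = 2907025 ≡ 558 (mod 1769)
3^1024 ≡ 558^2 = 311364 ≡ 20 (mod 1769)
1768 = 1024 + 512 + 128 + 64 + 32 + 8 in binary powers of 2.
So 3^1768 ≡ 20 · 558 · 339 · 935 · 1473 · 1254 ≡ 400 (mod 1769).
Since 400 ≠ 1, base 3 is a Fermat witness: 1769 is composite.

400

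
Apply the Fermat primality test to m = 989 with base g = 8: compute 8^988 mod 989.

78

8^1 ≡ 8 (mod 989)
8^2 ≡ 8^2 = 64 ≡ 64 (mod 989)
8^4 ≡ 64^2 = 4096 ≡ 140 (mod 989)
8^8 ≡ 140^2 = 19600 ≡ 809 (mod 989)
8^16 ≡ 809^2 = 654481 ≡ 752 (mod 989)
8^32 ≡ 752^2 = 565504 ≡ 785 (mod 989)
8^64 ≡ 785^2 = 616225 ≡ 78 (mod 989)
8^128 ≡ 78^2 = 6084 ≡ 150 (mod 989)
8^256 ≡ 150^2 = 22500 ≡ 742 (mod 989)
8^512 ≡ 742^2 = 550564 ≡ 680 (mod 989)
988 = 512 + 256 + 128 + 64 + 16 + 8 + 4 in binary powers of 2.
So 8^988 ≡ 680 · 742 · 150 · 78 · 752 · 809 · 140 ≡ 78 (mod 989).
Since 78 ≠ 1, base 8 is a Fermat witness: 989 is composite.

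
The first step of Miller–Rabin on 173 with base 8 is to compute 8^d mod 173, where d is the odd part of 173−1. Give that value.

173 − 1 = 172 = 2^2 · 43, so d = 43.
8^1 ≡ 8 (mod 173)
8^2 ≡ 8^2 = 64 ≡ 64 (mod 173)
8^4 ≡ 64^2 = 4096 ≡ 117 (mod 173)
8^8 ≡ 117^2 = 13689 ≡ 22 (mod 173)
8^16 ≡ 22^2 = 484 ≡ 138 (mod 173)
8^32 ≡ 138^2 = 19044 ≡ 14 (mod 173)
43 = 32 + 8 + 2 + 1 in binary powers of 2.
So 8^43 ≡ 14 · 22 · 64 · 8 ≡ 93 (mod 173).
Squaring chain: 93 → 172; reaches −1, so base 8 does not prove 173 composite.

93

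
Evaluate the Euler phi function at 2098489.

Factor: 2098489 = 83 · 131 · 193.
φ(2098489) = (83−1) · (131−1) · (193−1) = 82 · 130 · 192 = 2046720.

2046720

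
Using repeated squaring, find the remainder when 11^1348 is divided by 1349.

1094

11^1 ≡ 11 (mod 1349)
11^2 ≡ 11^2 = 121 ≡ 121 (mod 1349)
11^4 ≡ 121^2 = 14641 ≡ 1151 (mod 1349)
11^8 ≡ 1151^2 = 1324801 ≡ 83 (mod 1349)
11^16 ≡ 83^2 = 6889 ≡ 144 (mod 1349)
11^32 ≡ 144^2 = 20736 ≡ 501 (mod 1349)
11^64 ≡ 501^2 = 251001 ≡ 87 (mod 1349)
11^128 ≡ 87^2 = 7569 ≡ 824 (mod 1349)
11^256 ≡ 824^2 = 678976 ≡ 429 (mod 1349)
11^512 ≡ 429^2 = 184041 ≡ 577 (mod 1349)
11^1024 ≡ 577^2 = 332929 ≡ 1075 (mod 1349)
1348 = 1024 + 256 + 64 + 4 in binary powers of 2.
So 11^1348 ≡ 1075 · 429 · 87 · 1151 ≡ 1094 (mod 1349).
Since 1094 ≠ 1, base 11 is a Fermat witness: 1349 is composite.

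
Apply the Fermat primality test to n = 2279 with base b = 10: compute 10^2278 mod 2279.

152

10^1 ≡ 10 (mod 2279)
10^2 ≡ 10^2 = 100 ≡ 100 (mod 2279)
10^4 ≡ 100^2 = 10000 ≡ 884 (mod 2279)
10^8 ≡ 884^2 = 781456 ≡ 2038 (mod 2279)
10^16 ≡ 2038^2 = 4153444 ≡ 1106 (mod 2279)
10^32 ≡ 1106^2 = 1223236 ≡ 1692 (mod 2279)
10^64 ≡ 1692^2 = 2862864 ≡ 440 (mod 2279)
10^128 ≡ 440^2 = 193600 ≡ 2164 (mod 2279)
10^256 ≡ 2164^2 = 4682896 ≡ 1830 (mod 2279)
10^512 ≡ 1830^2 = 3348900 ≡ 1049 (mod 2279)
10^1024 ≡ 1049^2 = 1100401 ≡ 1923 (mod 2279)
10^2048 ≡ 1923^2 = 3697929 ≡ 1391 (mod 2279)
2278 = 2048 + 128 + 64 + 32 + 4 + 2 in binary powers of 2.
So 10^2278 ≡ 1391 · 2164 · 440 · 1692 · 884 · 100 ≡ 152 (mod 2279).
Since 152 ≠ 1, base 10 is a Fermat witness: 2279 is composite.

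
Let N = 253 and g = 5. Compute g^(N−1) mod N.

5^1 ≡ 5 (mod 253)
5^2 ≡ 5^2 = 25 ≡ 25 (mod 253)
5^4 ≡ 25^2 = 625 ≡ 119 (mod 253)
5^8 ≡ 119^2 = 14161 ≡ 246 (mod 253)
5^16 ≡ 246^2 = 60516 ≡ 49 (mod 253)
5^32 ≡ 49^2 = 2401 ≡ 124 (mod 253)
5^64 ≡ 124^2 = 15376 ≡ 196 (mod 253)
5^128 ≡ 196^2 = 38416 ≡ 213 (mod 253)
252 = 128 + 64 + 32 + 16 + 8 + 4 in binary powers of 2.
So 5^252 ≡ 213 · 196 · 124 · 49 · 246 · 119 ≡ 124 (mod 253).
Since 124 ≠ 1, base 5 is a Fermat witness: 253 is composite.

124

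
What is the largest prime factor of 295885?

295885 = 5 · 59177
59177 = 17 · 3481
3481 = 59 · 59
59 = 59 · 1
So 295885 = 5 · 17 · 59^2; the largest prime factor is 59.

59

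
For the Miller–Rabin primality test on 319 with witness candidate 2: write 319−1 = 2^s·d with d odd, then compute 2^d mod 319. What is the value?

319 − 1 = 318 = 2^1 · 159, so d = 159.
2^1 ≡ 2 (mod 319)
2^2 ≡ 2^2 = 4 ≡ 4 (mod 319)
2^4 ≡ 4^2 = 16 ≡ 16 (mod 319)
2^8 ≡ 16^2 = 256 ≡ 256 (mod 319)
2^16 ≡ 256^2 = 65536 ≡ 141 (mod 319)
2^32 ≡ 141^2 = 19881 ≡ 103 (mod 319)
2^64 ≡ 103^2 = 10609 ≡ 82 (mod 319)
2^128 ≡ 82^2 = 6724 ≡ 25 (mod 319)
159 = 128 + 16 + 8 + 4 + 2 + 1 in binary powers of 2.
So 2^159 ≡ 25 · 141 · 256 · 16 · 4 · 2 ≡ 171 (mod 319).
Squaring chain: 171; never reaches −1, so base 2 is a Miller–Rabin witness that 319 is composite.

171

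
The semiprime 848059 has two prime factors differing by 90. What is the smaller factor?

877

Since p = q + 90, we have 848059 = q(q + 90), so q² + 90q − 848059 = 0.
Discriminant: 90² + 4·848059 = 8100 + 3392236 = 3400336; √3400336 = 1844.
q = (−90 + 1844)/2 = 877, and p = q + 90 = 967.
Check: 877 · 967 = 848059.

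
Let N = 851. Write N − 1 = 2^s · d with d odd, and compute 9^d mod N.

303

851 − 1 = 850 = 2^1 · 425, so d = 425.
9^1 ≡ 9 (mod 851)
9^2 ≡ 9^2 = 81 ≡ 81 (mod 851)
9^4 ≡ 81^2 = 6561 ≡ 604 (mod 851)
9^8 ≡ 604^2 = 364816 ≡ 588 (mod 851)
9^16 ≡ 588^2 = 345744 ≡ 238 (mod 851)
9^32 ≡ 238^2 = 56644 ≡ 478 (mod 851)
9^64 ≡ 478^2 = 228484 ≡ 416 (mod 851)
9^128 ≡ 416^2 = 173056 ≡ 303 (mod 851)
9^256 ≡ 303^2 = 91809 ≡ 752 (mod 851)
425 = 256 + 128 + 32 + 8 + 1 in binary powers of 2.
So 9^425 ≡ 752 · 303 · 478 · 588 · 9 ≡ 303 (mod 851).
Squaring chain: 303; never reaches −1, so base 9 is a Miller–Rabin witness that 851 is composite.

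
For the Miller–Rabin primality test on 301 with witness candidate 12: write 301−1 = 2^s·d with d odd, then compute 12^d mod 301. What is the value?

118

301 − 1 = 300 = 2^2 · 75, so d = 75.
12^1 ≡ 12 (mod 301)
12^2 ≡ 12^2 = 144 ≡ 144 (mod 301)
12^4 ≡ 144^2 = 20736 ≡ 268 (mod 301)
12^8 ≡ 268^2 = 71824 ≡ 186 (mod 301)
12^16 ≡ 186^2 = 34596 ≡ 282 (mod 301)
12^32 ≡ 282^2 = 79524 ≡ 60 (mod 301)
12^64 ≡ 60^2 = 3600 ≡ 289 (mod 301)
75 = 64 + 8 + 2 + 1 in binary powers of 2.
So 12^75 ≡ 289 · 186 · 144 · 12 ≡ 118 (mod 301).
Squaring chain: 118 → 78; never reaches −1, so base 12 is a Miller–Rabin witness that 301 is composite.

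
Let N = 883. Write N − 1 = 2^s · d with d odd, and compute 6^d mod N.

883 − 1 = 882 = 2^1 · 441, so d = 441.
6^1 ≡ 6 (mod 883)
6^2 ≡ 6^2 = 36 ≡ 36 (mod 883)
6^4 ≡ 36^2 = 1296 ≡ 413 (mod 883)
6^8 ≡ 413^2 = 170569 ≡ 150 (mod 883)
6^16 ≡ 150^2 = 22500 ≡ 425 (mod 883)
6^32 ≡ 425^2 = 180625 ≡ 493 (mod 883)
6^64 ≡ 493^2 = 243049 ≡ 224 (mod 883)
6^128 ≡ 224^2 = 50176 ≡ 728 (mod 883)
6^256 ≡ 728^2 = 529984 ≡ 184 (mod 883)
441 = 256 + 128 + 32 + 16 + 8 + 1 in binary powers of 2.
So 6^441 ≡ 184 · 728 · 493 · 425 · 150 · 6 ≡ 1 (mod 883).
Since 6^d ≡ 1 (mod 883), base 6 does not prove 883 composite.

1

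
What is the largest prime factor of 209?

209 = 11 · 19
19 is prime.
So 209 = 11 · 19; the largest prime factor is 19.

19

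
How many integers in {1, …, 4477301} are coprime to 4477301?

Factor: 4477301 = 149 · 151 · 199.
φ(4477301) = (149−1) · (151−1) · (199−1) = 148 · 150 · 198 = 4395600.

4395600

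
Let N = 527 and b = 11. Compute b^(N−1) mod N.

11^1 ≡ 11 (mod 527)
11^2 ≡ 11^2 = 121 ≡ 121 (mod 527)
11^4 ≡ 121^2 = 14641 ≡ 412 (mod 527)
11^8 ≡ 412^2 = 169744 ≡ 50 (mod 527)
11^16 ≡ 50^2 = 2500 ≡ 392 (mod 527)
11^32 ≡ 392^2 = 153664 ≡ 307 (mod 527)
11^64 ≡ 307^2 = 94249 ≡ 443 (mod 527)
11^128 ≡ 443^2 = 196249 ≡ 205 (mod 527)
11^256 ≡ 205^2 = 42025 ≡ 392 (mod 527)
11^512 ≡ 392^2 = 153664 ≡ 307 (mod 527)
526 = 512 + 8 + 4 + 2 in binary powers of 2.
So 11^526 ≡ 307 · 50 · 412 · 121 ≡ 485 (mod 527).
Since 485 ≠ 1, base 11 is a Fermat witness: 527 is composite.

485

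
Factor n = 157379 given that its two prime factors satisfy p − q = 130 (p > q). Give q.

337

Since p = q + 130, we have 157379 = q(q + 130), so q² + 130q − 157379 = 0.
Discriminant: 130² + 4·157379 = 16900 + 629516 = 646416; √646416 = 804.
q = (−130 + 804)/2 = 337, and p = q + 130 = 467.
Check: 337 · 467 = 157379.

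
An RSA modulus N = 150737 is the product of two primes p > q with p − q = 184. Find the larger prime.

Since p = q + 184, we have 150737 = q(q + 184), so q² + 184q − 150737 = 0.
Discriminant: 184² + 4·150737 = 33856 + 602948 = 636804; √636804 = 798.
q = (−184 + 798)/2 = 307, and p = q + 184 = 491.
Check: 307 · 491 = 150737.

491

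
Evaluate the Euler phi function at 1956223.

1909440

Factor: 1956223 = 109 · 131 · 137.
φ(1956223) = (109−1) · (131−1) · (137−1) = 108 · 130 · 136 = 1909440.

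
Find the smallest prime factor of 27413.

27413 is odd.
Digit sum 17, not divisible by 3.
Ends in 3: not divisible by 5.
7: 27413 = 7·3916 + 1
11: 27413 = 11·2492 + 1
13: 27413 = 13·2108 + 9
17: 27413 = 17·1612 + 9
19: 27413 = 19·1442 + 15
23: 27413 = 23·1191 + 20
29: 27413 = 29·945 + 8
31: 27413 = 31·884 + 9
37: 27413 = 37·740 + 33
41: 27413 = 41·668 + 25
43: 27413 = 43·637 + 22
47: 27413 = 47·583 + 12
53: 27413 = 53·517 + 12
59: 27413 = 59·464 + 37
61: 27413 = 61·449 + 24
67: 27413 = 67·409 + 10
71: 27413 = 71·386 + 7
73: 27413 = 73·375 + 38
79: 27413 = 79·347

79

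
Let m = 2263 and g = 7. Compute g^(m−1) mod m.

1287

7^1 ≡ 7 (mod 2263)
7^2 ≡ 7^2 = 49 ≡ 49 (mod 2263)
7^4 ≡ 49^2 = 2401 ≡ 138 (mod 2263)
7^8 ≡ 138^2 = 19044 ≡ 940 (mod 2263)
7^16 ≡ 940^2 = 883600 ≡ 1030 (mod 2263)
7^32 ≡ 1030^2 = 1060900 ≡ 1816 (mod 2263)
7^64 ≡ 1816^2 = 3297856 ≡ 665 (mod 2263)
7^128 ≡ 665^2 = 442225 ≡ 940 (mod 2263)
7^256 ≡ 940^2 = 883600 ≡ 1030 (mod 2263)
7^512 ≡ 1030^2 = 1060900 ≡ 1816 (mod 2263)
7^1024 ≡ 1816^2 = 3297856 ≡ 665 (mod 2263)
7^2048 ≡ 665^2 = 442225 ≡ 940 (mod 2263)
2262 = 2048 + 128 + 64 + 16 + 4 + 2 in binary powers of 2.
So 7^2262 ≡ 940 · 940 · 665 · 1030 · 138 · 49 ≡ 1287 (mod 2263).
Since 1287 ≠ 1, base 7 is a Fermat witness: 2263 is composite.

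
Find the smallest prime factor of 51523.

51523 is odd.
Digit sum 16, not divisible by 3.
Ends in 3: not divisible by 5.
7: 51523 = 7·7360 + 3
11: 51523 = 11·4683 + 10
13: 51523 = 13·3963 + 4
17: 51523 = 17·3030 + 13
19: 51523 = 19·2711 + 14
23: 51523 = 23·2240 + 3
29: 51523 = 29·1776 + 19
31: 51523 = 31·1662 + 1
37: 51523 = 37·1392 + 19
41: 51523 = 41·1256 + 27
43: 51523 = 43·1198 + 9
47: 51523 = 47·1096 + 11
53: 51523 = 53·972 + 7
59: 51523 = 59·873 + 16
61: 51523 = 61·844 + 39
67: 51523 = 67·769

67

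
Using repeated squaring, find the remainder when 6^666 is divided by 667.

6^1 ≡ 6 (mod 667)
6^2 ≡ 6^2 = 36 ≡ 36 (mod 667)
6^4 ≡ 36^2 = 1296 ≡ 629 (mod 667)
6^8 ≡ 629^2 = 395641 ≡ 110 (mod 667)
6^16 ≡ 110^2 = 12100 ≡ 94 (mod 667)
6^32 ≡ 94^2 = 8836 ≡ 165 (mod 667)
6^64 ≡ 165^2 = 27225 ≡ 545 (mod 667)
6^128 ≡ 545^2 = 297025 ≡ 210 (mod 667)
6^256 ≡ 210^2 = 44100 ≡ 78 (mod 667)
6^512 ≡ 78^2 = 6084 ≡ 81 (mod 667)
666 = 512 + 128 + 16 + 8 + 2 in binary powers of 2.
So 6^666 ≡ 81 · 210 · 94 · 110 · 36 ≡ 81 (mod 667).
Since 81 ≠ 1, base 6 is a Fermat witness: 667 is composite.

81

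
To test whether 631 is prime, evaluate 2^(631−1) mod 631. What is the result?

2^1 ≡ 2 (mod 631)
2^2 ≡ 2^2 = 4 ≡ 4 (mod 631)
2^4 ≡ 4^2 = 16 ≡ 16 (mod 631)
2^8 ≡ 16^2 = 256 ≡ 256 (mod 631)
2^16 ≡ 256^2 = 65536 ≡ 543 (mod 631)
2^32 ≡ 543^2 = 294849 ≡ 172 (mod 631)
2^64 ≡ 172^2 = 29584 ≡ 558 (mod 631)
2^128 ≡ 558^2 = 311364 ≡ 281 (mod 631)
2^256 ≡ 281^2 = 78961 ≡ 86 (mod 631)
2^512 ≡ 86^2 = 7396 ≡ 455 (mod 631)
630 = 512 + 64 + 32 + 16 + 4 + 2 in binary powers of 2.
So 2^630 ≡ 455 · 558 · 172 · 543 · 16 · 4 ≡ 1 (mod 631).
Since the result is 1, base 2 gives no evidence that 631 is composite.

1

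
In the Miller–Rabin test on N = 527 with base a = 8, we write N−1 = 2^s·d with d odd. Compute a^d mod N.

202

527 − 1 = 526 = 2^1 · 263, so d = 263.
8^1 ≡ 8 (mod 527)
8^2 ≡ 8^2 = 64 ≡ 64 (mod 527)
8^4 ≡ 64^2 = 4096 ≡ 407 (mod 527)
8^8 ≡ 407^2 = 165649 ≡ 171 (mod 527)
8^16 ≡ 171^2 = 29241 ≡ 256 (mod 527)
8^32 ≡ 256^2 = 65536 ≡ 188 (mod 527)
8^64 ≡ 188^2 = 35344 ≡ 35 (mod 527)
8^128 ≡ 35^2 = 1225 ≡ 171 (mod 527)
8^256 ≡ 171^2 = 29241 ≡ 256 (mod 527)
263 = 256 + 4 + 2 + 1 in binary powers of 2.
So 8^263 ≡ 256 · 407 · 64 · 8 ≡ 202 (mod 527).
Squaring chain: 202; never reaches −1, so base 8 is a Miller–Rabin witness that 527 is composite.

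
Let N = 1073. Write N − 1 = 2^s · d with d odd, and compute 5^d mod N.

1073 − 1 = 1072 = 2^4 · 67, so d = 67.
5^1 ≡ 5 (mod 1073)
5^2 ≡ 5^2 = 25 ≡ 25 (mod 1073)
5^4 ≡ 25^2 = 625 ≡ 625 (mod 1073)
5^8 ≡ 625^2 = 390625 ≡ 53 (mod 1073)
5^16 ≡ 53^2 = 2809 ≡ 663 (mod 1073)
5^32 ≡ 663^2 = 439569 ≡ 712 (mod 1073)
5^64 ≡ 712^2 = 506944 ≡ 488 (mod 1073)
67 = 64 + 2 + 1 in binary powers of 2.
So 5^67 ≡ 488 · 25 · 5 ≡ 912 (mod 1073).
Squaring chain: 912 → 169 → 663 → 712; never reaches −1, so base 5 is a Miller–Rabin witness that 1073 is composite.

912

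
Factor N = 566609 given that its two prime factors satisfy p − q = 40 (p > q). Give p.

773

Since p = q + 40, we have 566609 = q(q + 40), so q² + 40q − 566609 = 0.
Discriminant: 40² + 4·566609 = 1600 + 2266436 = 2268036; √2268036 = 1506.
q = (−40 + 1506)/2 = 733, and p = q + 40 = 773.
Check: 733 · 773 = 566609.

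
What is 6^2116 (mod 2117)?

819

6^1 ≡ 6 (mod 2117)
6^2 ≡ 6^2 = 36 ≡ 36 (mod 2117)
6^4 ≡ 36^2 = 1296 ≡ 1296 (mod 2117)
6^8 ≡ 1296^2 = 1679616 ≡ 835 (mod 2117)
6^16 ≡ 835^2 = 697225 ≡ 732 (mod 2117)
6^32 ≡ 732^2 = 535824 ≡ 223 (mod 2117)
6^64 ≡ 223^2 = 49729 ≡ 1038 (mod 2117)
6^128 ≡ 1038^2 = 1077444 ≡ 2008 (mod 2117)
6^256 ≡ 2008^2 = 4032064 ≡ 1296 (mod 2117)
6^512 ≡ 1296^2 = 1679616 ≡ 835 (mod 2117)
6^1024 ≡ 835^2 = 697225 ≡ 732 (mod 2117)
6^2048 ≡ 732^2 = 535824 ≡ 223 (mod 2117)
2116 = 2048 + 64 + 4 in binary powers of 2.
So 6^2116 ≡ 223 · 1038 · 1296 ≡ 819 (mod 2117).
Since 819 ≠ 1, base 6 is a Fermat witness: 2117 is composite.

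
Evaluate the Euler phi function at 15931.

15664

Factor: 15931 = 89 · 179.
φ(15931) = (89−1) · (179−1) = 88 · 178 = 15664.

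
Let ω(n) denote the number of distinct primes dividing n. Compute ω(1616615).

1616615 = 5 · 323323
323323 = 7 · 46189
46189 = 11 · 4199
4199 = 13 · 323
323 = 17 · 19
1616615 = 5 · 7 · 11 · 13 · 17 · 19, which has 6 distinct prime factors.

6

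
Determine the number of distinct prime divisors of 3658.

3658 = 2 · 1829
1829 = 31 · 59
3658 = 2 · 31 · 59, which has 3 distinct prime factors.

3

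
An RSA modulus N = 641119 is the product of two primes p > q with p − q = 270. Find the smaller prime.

Since p = q + 270, we have 641119 = q(q + 270), so q² + 270q − 641119 = 0.
Discriminant: 270² + 4·641119 = 72900 + 2564476 = 2637376; √2637376 = 1624.
q = (−270 + 1624)/2 = 677, and p = q + 270 = 947.
Check: 677 · 947 = 641119.

677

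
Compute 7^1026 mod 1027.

7^1 ≡ 7 (mod 1027)
7^2 ≡ 7^2 = 49 ≡ 49 (mod 1027)
7^4 ≡ 49^2 = 2401 ≡ 347 (mod 1027)
7^8 ≡ 347^2 = 120409 ≡ 250 (mod 1027)
7^16 ≡ 250^2 = 62500 ≡ 880 (mod 1027)
7^32 ≡ 880^2 = 774400 ≡ 42 (mod 1027)
7^64 ≡ 42^2 = 1764 ≡ 737 (mod 1027)
7^128 ≡ 737^2 = 543169 ≡ 913 (mod 1027)
7^256 ≡ 913^2 = 833569 ≡ 672 (mod 1027)
7^512 ≡ 672^2 = 451584 ≡ 731 (mod 1027)
7^1024 ≡ 731^2 = 534361 ≡ 321 (mod 1027)
1026 = 1024 + 2 in binary powers of 2.
So 7^1026 ≡ 321 · 49 ≡ 324 (mod 1027).
Since 324 ≠ 1, base 7 is a Fermat witness: 1027 is composite.

324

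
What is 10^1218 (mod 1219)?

10^1 ≡ 10 (mod 1219)
10^2 ≡ 10^2 = 100 ≡ 100 (mod 1219)
10^4 ≡ 100^2 = 10000 ≡ 248 (mod 1219)
10^8 ≡ 248^2 = 61504 ≡ 554 (mod 1219)
10^16 ≡ 554^2 = 306916 ≡ 947 (mod 1219)
10^32 ≡ 947^2 = 896809 ≡ 844 (mod 1219)
10^64 ≡ 844^2 = 712336 ≡ 440 (mod 1219)
10^128 ≡ 440^2 = 193600 ≡ 998 (mod 1219)
10^256 ≡ 998^2 = 996004 ≡ 81 (mod 1219)
10^512 ≡ 81^2 = 6561 ≡ 466 (mod 1219)
10^1024 ≡ 466^2 = 217156 ≡ 174 (mod 1219)
1218 = 1024 + 128 + 64 + 2 in binary powers of 2.
So 10^1218 ≡ 174 · 998 · 440 · 100 ≡ 876 (mod 1219).
Since 876 ≠ 1, base 10 is a Fermat witness: 1219 is composite.

876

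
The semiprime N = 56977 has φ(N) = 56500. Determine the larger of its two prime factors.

φ(n) = (p−1)(q−1) = n − (p+q) + 1, so p + q = 56977 − 56500 + 1 = 478.
p and q are the roots of t² − 478t + 56977 = 0.
Discriminant: 478² − 4·56977 = 228484 − 227908 = 576; √576 = 24.
q = (478 − 24)/2 = 227, p = (478 + 24)/2 = 251.
Check: 227 · 251 = 56977.

251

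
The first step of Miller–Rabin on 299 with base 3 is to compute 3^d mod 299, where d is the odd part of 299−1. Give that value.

269

299 − 1 = 298 = 2^1 · 149, so d = 149.
3^1 ≡ 3 (mod 299)
3^2 ≡ 3^2 = 9 ≡ 9 (mod 299)
3^4 ≡ 9^2 = 81 ≡ 81 (mod 299)
3^8 ≡ 81^2 = 6561 ≡ 282 (mod 299)
3^16 ≡ 282^2 = 79524 ≡ 289 (mod 299)
3^32 ≡ 289^2 = 83521 ≡ 100 (mod 299)
3^64 ≡ 100^2 = 10000 ≡ 133 (mod 299)
3^128 ≡ 133^2 = 17689 ≡ 48 (mod 299)
149 = 128 + 16 + 4 + 1 in binary powers of 2.
So 3^149 ≡ 48 · 289 · 81 · 3 ≡ 269 (mod 299).
Squaring chain: 269; never reaches −1, so base 3 is a Miller–Rabin witness that 299 is composite.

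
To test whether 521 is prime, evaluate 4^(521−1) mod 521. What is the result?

1

4^1 ≡ 4 (mod 521)
4^2 ≡ 4^2 = 16 ≡ 16 (mod 521)
4^4 ≡ 16^2 = 256 ≡ 256 (mod 521)
4^8 ≡ 256^2 = 65536 ≡ 411 (mod 521)
4^16 ≡ 411^2 = 168921 ≡ 117 (mod 521)
4^32 ≡ 117^2 = 13689 ≡ 143 (mod 521)
4^64 ≡ 143^2 = 20449 ≡ 130 (mod 521)
4^128 ≡ 130^2 = 16900 ≡ 228 (mod 521)
4^256 ≡ 228^2 = 51984 ≡ 405 (mod 521)
4^512 ≡ 405^2 = 164025 ≡ 431 (mod 521)
520 = 512 + 8 in binary powers of 2.
So 4^520 ≡ 431 · 411 ≡ 1 (mod 521).
Since the result is 1, base 4 gives no evidence that 521 is composite.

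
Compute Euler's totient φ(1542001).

Factor: 1542001 = 79 · 131 · 149.
φ(1542001) = (79−1) · (131−1) · (149−1) = 78 · 130 · 148 = 1500720.

1500720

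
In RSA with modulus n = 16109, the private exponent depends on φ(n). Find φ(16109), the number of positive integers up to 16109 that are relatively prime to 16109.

Factor: 16109 = 89 · 181.
φ(16109) = (89−1) · (181−1) = 88 · 180 = 15840.

15840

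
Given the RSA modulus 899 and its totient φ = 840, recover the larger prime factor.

φ(n) = (p−1)(q−1) = n − (p+q) + 1, so p + q = 899 − 840 + 1 = 60.
p and q are the roots of t² − 60t + 899 = 0.
Discriminant: 60² − 4·899 = 3600 − 3596 = 4; √4 = 2.
q = (60 − 2)/2 = 29, p = (60 + 2)/2 = 31.
Check: 29 · 31 = 899.

31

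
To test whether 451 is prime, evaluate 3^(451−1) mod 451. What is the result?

419

3^1 ≡ 3 (mod 451)
3^2 ≡ 3^2 = 9 ≡ 9 (mod 451)
3^4 ≡ 9^2 = 81 ≡ 81 (mod 451)
3^8 ≡ 81^2 = 6561 ≡ 247 (mod 451)
3^16 ≡ 247^2 = 61009 ≡ 124 (mod 451)
3^32 ≡ 124^2 = 15376 ≡ 42 (mod 451)
3^64 ≡ 42^2 = 1764 ≡ 411 (mod 451)
3^128 ≡ 411^2 = 168921 ≡ 247 (mod 451)
3^256 ≡ 247^2 = 61009 ≡ 124 (mod 451)
450 = 256 + 128 + 64 + 2 in binary powers of 2.
So 3^450 ≡ 124 · 247 · 411 · 9 ≡ 419 (mod 451).
Since 419 ≠ 1, base 3 is a Fermat witness: 451 is composite.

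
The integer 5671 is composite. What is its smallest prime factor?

53

5671 is odd.
Digit sum 19, not divisible by 3.
Ends in 1: not divisible by 5.
7: 5671 = 7·810 + 1
11: 5671 = 11·515 + 6
13: 5671 = 13·436 + 3
17: 5671 = 17·333 + 10
19: 5671 = 19·298 + 9
23: 5671 = 23·246 + 13
29: 5671 = 29·195 + 16
31: 5671 = 31·182 + 29
37: 5671 = 37·153 + 10
41: 5671 = 41·138 + 13
43: 5671 = 43·131 + 38
47: 5671 = 47·120 + 31
53: 5671 = 53·107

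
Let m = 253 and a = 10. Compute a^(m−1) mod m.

177

10^1 ≡ 10 (mod 253)
10^2 ≡ 10^2 = 100 ≡ 100 (mod 253)
10^4 ≡ 100^2 = 10000 ≡ 133 (mod 253)
10^8 ≡ 133^2 = 17689 ≡ 232 (mod 253)
10^16 ≡ 232^2 = 53824 ≡ 188 (mod 253)
10^32 ≡ 188^2 = 35344 ≡ 177 (mod 253)
10^64 ≡ 177^2 = 31329 ≡ 210 (mod 253)
10^128 ≡ 210^2 = 44100 ≡ 78 (mod 253)
252 = 128 + 64 + 32 + 16 + 8 + 4 in binary powers of 2.
So 10^252 ≡ 78 · 210 · 177 · 188 · 232 · 133 ≡ 177 (mod 253).
Since 177 ≠ 1, base 10 is a Fermat witness: 253 is composite.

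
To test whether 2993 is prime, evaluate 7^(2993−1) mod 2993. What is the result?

7^1 ≡ 7 (mod 2993)
7^2 ≡ 7^2 = 49 ≡ 49 (mod 2993)
7^4 ≡ 49^2 = 2401 ≡ 2401 (mod 2993)
7^8 ≡ 2401^2 = 5764801 ≡ 283 (mod 2993)
7^16 ≡ 283^2 = 80089 ≡ 2271 (mod 2993)
7^32 ≡ 2271^2 = 5157441 ≡ 502 (mod 2993)
7^64 ≡ 502^2 = 252004 ≡ 592 (mod 2993)
7^128 ≡ 592^2 = 350464 ≡ 283 (mod 2993)
7^256 ≡ 283^2 = 80089 ≡ 2271 (mod 2993)
7^512 ≡ 2271^2 = 5157441 ≡ 502 (mod 2993)
7^1024 ≡ 502^2 = 252004 ≡ 592 (mod 2993)
7^2048 ≡ 592^2 = 350464 ≡ 283 (mod 2993)
2992 = 2048 + 512 + 256 + 128 + 32 + 16 in binary powers of 2.
So 7^2992 ≡ 283 · 502 · 2271 · 283 · 502 · 2271 ≡ 1322 (mod 2993).
Since 1322 ≠ 1, base 7 is a Fermat witness: 2993 is composite.

1322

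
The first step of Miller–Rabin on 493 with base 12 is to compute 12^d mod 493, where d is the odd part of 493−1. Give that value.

278

493 − 1 = 492 = 2^2 · 123, so d = 123.
12^1 ≡ 12 (mod 493)
12^2 ≡ 12^2 = 144 ≡ 144 (mod 493)
12^4 ≡ 144^2 = 20736 ≡ 30 (mod 493)
12^8 ≡ 30^2 = 900 ≡ 407 (mod 493)
12^16 ≡ 407^2 = 165649 ≡ 1 (mod 493)
12^32 ≡ 1^2 = 1 ≡ 1 (mod 493)
12^64 ≡ 1^2 = 1 ≡ 1 (mod 493)
123 = 64 + 32 + 16 + 8 + 2 + 1 in binary powers of 2.
So 12^123 ≡ 1 · 1 · 1 · 407 · 144 · 12 ≡ 278 (mod 493).
Squaring chain: 278 → 376; never reaches −1, so base 12 is a Miller–Rabin witness that 493 is composite.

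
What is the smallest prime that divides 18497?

53

18497 is odd.
Digit sum 29, not divisible by 3.
Ends in 7: not divisible by 5.
7: 18497 = 7·2642 + 3
11: 18497 = 11·1681 + 6
13: 18497 = 13·1422 + 11
17: 18497 = 17·1088 + 1
19: 18497 = 19·973 + 10
23: 18497 = 23·804 + 5
29: 18497 = 29·637 + 24
31: 18497 = 31·596 + 21
37: 18497 = 37·499 + 34
41: 18497 = 41·451 + 6
43: 18497 = 43·430 + 7
47: 18497 = 47·393 + 26
53: 18497 = 53·349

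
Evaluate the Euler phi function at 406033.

Factor: 406033 = 47 · 53 · 163.
φ(406033) = (47−1) · (53−1) · (163−1) = 46 · 52 · 162 = 387504.

387504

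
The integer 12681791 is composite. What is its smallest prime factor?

79

12681791 is odd.
Digit sum 35, not divisible by 3.
Ends in 1: not divisible by 5.
7: 12681791 = 7·1811684 + 3
11: 12681791 = 11·1152890 + 1
13: 12681791 = 13·975522 + 5
17: 12681791 = 17·745987 + 12
19: 12681791 = 19·667462 + 13
23: 12681791 = 23·551382 + 5
29: 12681791 = 29·437303 + 4
31: 12681791 = 31·409090 + 1
37: 12681791 = 37·342751 + 4
41: 12681791 = 41·309311 + 40
43: 12681791 = 43·294925 + 16
47: 12681791 = 47·269825 + 16
53: 12681791 = 53·239279 + 4
59: 12681791 = 59·214945 + 36
61: 12681791 = 61·207898 + 13
67: 12681791 = 67·189280 + 31
71: 12681791 = 71·178616 + 55
73: 12681791 = 73·173723 + 12
79: 12681791 = 79·160529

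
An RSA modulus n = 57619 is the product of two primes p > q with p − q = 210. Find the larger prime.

367

Since p = q + 210, we have 57619 = q(q + 210), so q² + 210q − 57619 = 0.
Discriminant: 210² + 4·57619 = 44100 + 230476 = 274576; √274576 = 524.
q = (−210 + 524)/2 = 157, and p = q + 210 = 367.
Check: 157 · 367 = 57619.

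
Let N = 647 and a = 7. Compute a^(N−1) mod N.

7^1 ≡ 7 (mod 647)
7^2 ≡ 7^2 = 49 ≡ 49 (mod 647)
7^4 ≡ 49^2 = 2401 ≡ 460 (mod 647)
7^8 ≡ 460^2 = 211600 ≡ 31 (mod 647)
7^16 ≡ 31^2 = 961 ≡ 314 (mod 647)
7^32 ≡ 314^2 = 98596 ≡ 252 (mod 647)
7^64 ≡ 252^2 = 63504 ≡ 98 (mod 647)
7^128 ≡ 98^2 = 9604 ≡ 546 (mod 647)
7^256 ≡ 546^2 = 298116 ≡ 496 (mod 647)
7^512 ≡ 496^2 = 246016 ≡ 156 (mod 647)
646 = 512 + 128 + 4 + 2 in binary powers of 2.
So 7^646 ≡ 156 · 546 · 460 · 49 ≡ 1 (mod 647).
Since the result is 1, base 7 gives no evidence that 647 is composite.

1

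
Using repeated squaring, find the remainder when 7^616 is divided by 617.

7^1 ≡ 7 (mod 617)
7^2 ≡ 7^2 = 49 ≡ 49 (mod 617)
7^4 ≡ 49^2 = 2401 ≡ 550 (mod 617)
7^8 ≡ 550^2 = 302500 ≡ 170 (mod 617)
7^16 ≡ 170^2 = 28900 ≡ 518 (mod 617)
7^32 ≡ 518^2 = 268324 ≡ 546 (mod 617)
7^64 ≡ 546^2 = 298116 ≡ 105 (mod 617)
7^128 ≡ 105^2 = 11025 ≡ 536 (mod 617)
7^256 ≡ 536^2 = 287296 ≡ 391 (mod 617)
7^512 ≡ 391^2 = 152881 ≡ 482 (mod 617)
616 = 512 + 64 + 32 + 8 in binary powers of 2.
So 7^616 ≡ 482 · 105 · 546 · 170 ≡ 1 (mod 617).
Since the result is 1, base 7 gives no evidence that 617 is composite.

1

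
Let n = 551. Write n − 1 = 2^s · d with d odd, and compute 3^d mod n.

551 − 1 = 550 = 2^1 · 275, so d = 275.
3^1 ≡ 3 (mod 551)
3^2 ≡ 3^2 = 9 ≡ 9 (mod 551)
3^4 ≡ 9^2 = 81 ≡ 81 (mod 551)
3^8 ≡ 81^2 = 6561 ≡ 500 (mod 551)
3^16 ≡ 500^2 = 250000 ≡ 397 (mod 551)
3^32 ≡ 397^2 = 157609 ≡ 23 (mod 551)
3^64 ≡ 23^2 = 529 ≡ 529 (mod 551)
3^128 ≡ 529^2 = 279841 ≡ 484 (mod 551)
3^256 ≡ 484^2 = 234256 ≡ 81 (mod 551)
275 = 256 + 16 + 2 + 1 in binary powers of 2.
So 3^275 ≡ 81 · 397 · 9 · 3 ≡ 414 (mod 551).
Squaring chain: 414; never reaches −1, so base 3 is a Miller–Rabin witness that 551 is composite.

414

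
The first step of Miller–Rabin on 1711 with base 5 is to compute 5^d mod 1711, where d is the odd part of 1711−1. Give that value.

730

1711 − 1 = 1710 = 2^1 · 855, so d = 855.
5^1 ≡ 5 (mod 1711)
5^2 ≡ 5^2 = 25 ≡ 25 (mod 1711)
5^4 ≡ 25^2 = 625 ≡ 625 (mod 1711)
5^8 ≡ 625^2 = 390625 ≡ 517 (mod 1711)
5^16 ≡ 517^2 = 267289 ≡ 373 (mod 1711)
5^32 ≡ 373^2 = 139129 ≡ 538 (mod 1711)
5^64 ≡ 538^2 = 289444 ≡ 285 (mod 1711)
5^128 ≡ 285^2 = 81225 ≡ 808 (mod 1711)
5^256 ≡ 808^2 = 652864 ≡ 973 (mod 1711)
5^512 ≡ 973^2 = 946729 ≡ 546 (mod 1711)
855 = 512 + 256 + 64 + 16 + 4 + 2 + 1 in binary powers of 2.
So 5^855 ≡ 546 · 973 · 285 · 373 · 625 · 25 · 5 ≡ 730 (mod 1711).
Squaring chain: 730; never reaches −1, so base 5 is a Miller–Rabin witness that 1711 is composite.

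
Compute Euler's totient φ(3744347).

Factor: 3744347 = 137 · 151 · 181.
φ(3744347) = (137−1) · (151−1) · (181−1) = 136 · 150 · 180 = 3672000.

3672000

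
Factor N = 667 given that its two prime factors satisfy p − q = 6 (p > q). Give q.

23

Since p = q + 6, we have 667 = q(q + 6), so q² + 6q − 667 = 0.
Discriminant: 6² + 4·667 = 36 + 2668 = 2704; √2704 = 52.
q = (−6 + 52)/2 = 23, and p = q + 6 = 29.
Check: 23 · 29 = 667.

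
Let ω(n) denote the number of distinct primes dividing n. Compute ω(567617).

3

567617 = 23^2 · 1073
1073 = 29 · 37
567617 = 23^2 · 29 · 37, which has 3 distinct prime factors.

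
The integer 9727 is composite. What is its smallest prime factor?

9727 is odd.
Digit sum 25, not divisible by 3.
Ends in 7: not divisible by 5.
7: 9727 = 7·1389 + 4
11: 9727 = 11·884 + 3
13: 9727 = 13·748 + 3
17: 9727 = 17·572 + 3
19: 9727 = 19·511 + 18
23: 9727 = 23·422 + 21
29: 9727 = 29·335 + 12
31: 9727 = 31·313 + 24
37: 9727 = 37·262 + 33
41: 9727 = 41·237 + 10
43: 9727 = 43·226 + 9
47: 9727 = 47·206 + 45
53: 9727 = 53·183 + 28
59: 9727 = 59·164 + 51
61: 9727 = 61·159 + 28
67: 9727 = 67·145 + 12
71: 9727 = 71·137

71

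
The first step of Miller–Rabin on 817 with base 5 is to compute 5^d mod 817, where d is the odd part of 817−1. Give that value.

710

817 − 1 = 816 = 2^4 · 51, so d = 51.
5^1 ≡ 5 (mod 817)
5^2 ≡ 5^2 = 25 ≡ 25 (mod 817)
5^4 ≡ 25^2 = 625 ≡ 625 (mod 817)
5^8 ≡ 625^2 = 390625 ≡ 99 (mod 817)
5^16 ≡ 99^2 = 9801 ≡ 814 (mod 817)
5^32 ≡ 814^2 = 662596 ≡ 9 (mod 817)
51 = 32 + 16 + 2 + 1 in binary powers of 2.
So 5^51 ≡ 9 · 814 · 25 · 5 ≡ 710 (mod 817).
Squaring chain: 710 → 11 → 121 → 752; never reaches −1, so base 5 is a Miller–Rabin witness that 817 is composite.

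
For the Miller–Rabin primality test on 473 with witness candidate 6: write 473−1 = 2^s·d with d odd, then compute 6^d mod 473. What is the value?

79

473 − 1 = 472 = 2^3 · 59, so d = 59.
6^1 ≡ 6 (mod 473)
6^2 ≡ 6^2 = 36 ≡ 36 (mod 473)
6^4 ≡ 36^2 = 1296 ≡ 350 (mod 473)
6^8 ≡ 350^2 = 122500 ≡ 466 (mod 473)
6^16 ≡ 466^2 = 217156 ≡ 49 (mod 473)
6^32 ≡ 49^2 = 2401 ≡ 36 (mod 473)
59 = 32 + 16 + 8 + 2 + 1 in binary powers of 2.
So 6^59 ≡ 36 · 49 · 466 · 36 · 6 ≡ 79 (mod 473).
Squaring chain: 79 → 92 → 423; never reaches −1, so base 6 is a Miller–Rabin witness that 473 is composite.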